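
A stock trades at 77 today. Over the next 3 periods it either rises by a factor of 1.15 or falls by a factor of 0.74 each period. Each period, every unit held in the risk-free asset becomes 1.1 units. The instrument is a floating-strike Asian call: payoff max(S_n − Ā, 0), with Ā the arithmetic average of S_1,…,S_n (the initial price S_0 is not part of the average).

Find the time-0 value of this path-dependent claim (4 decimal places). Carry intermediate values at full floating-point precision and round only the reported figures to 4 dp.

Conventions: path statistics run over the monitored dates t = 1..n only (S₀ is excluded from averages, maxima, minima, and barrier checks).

Risk-neutral up-probability p* = (R−d)/(u−d) = (1.1−0.74)/(1.15−0.74) = 0.8780; the claim prices as the p*-weighted sum of path payoffs discounted by R^3.
Enumerate all 2^3 = 8 price paths (U = up ×1.15, D = down ×0.74); each path with k up-moves has probability p*^k·(1−p*)^(3−k).
DDD: Ā=43.4491, payoff=0.0000, prob=0.001814
UDD: Ā=67.5223, payoff=0.0000, prob=0.013058
DUD: Ā=56.9990, payoff=0.0000, prob=0.013058
UUD: Ā=88.5795, payoff=0.0000, prob=0.094021
DDU: Ā=49.2117, payoff=0.0000, prob=0.013058
UDU: Ā=76.4777, payoff=0.0000, prob=0.094021
DUU: Ā=65.9544, payoff=9.4017, prob=0.094021
UUU: Ā=102.4966, payoff=14.6107, prob=0.676949
Price = Σ prob·payoff / R^3 = 10.774686 / 1.331000 = 8.0952

price = 8.0952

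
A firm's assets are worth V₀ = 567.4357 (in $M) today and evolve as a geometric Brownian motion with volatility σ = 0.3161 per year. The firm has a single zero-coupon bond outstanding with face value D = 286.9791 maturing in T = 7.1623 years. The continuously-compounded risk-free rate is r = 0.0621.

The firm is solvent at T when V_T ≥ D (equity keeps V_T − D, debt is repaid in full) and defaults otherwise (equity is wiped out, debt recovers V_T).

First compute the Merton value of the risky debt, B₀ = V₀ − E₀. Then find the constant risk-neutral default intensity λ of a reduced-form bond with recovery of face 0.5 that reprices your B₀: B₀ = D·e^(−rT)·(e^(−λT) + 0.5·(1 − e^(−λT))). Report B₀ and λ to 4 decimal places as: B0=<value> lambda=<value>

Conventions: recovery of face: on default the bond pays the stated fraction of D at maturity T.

B0=173.0150 lambda=0.0177

With assets at 567.4357 and a single debt payment of 286.9791 at 7.1623 years:
d₁ = [ln(V₀/D) + (r + σ²/2)T] / (σ√T)
   = [ln(567.4357/286.9791) + (0.0621 + 0.5·0.3161²)·7.1623] / (0.3161·√7.1623)
   = [0.681718 + 0.802605] / 0.845962 = 1.754598
d₂ = d₁ − σ√T = 1.754598 − 0.845962 = 0.908636
N(d₁) = 0.960336,  N(d₂) = 0.818229,  e^(−rT) = 0.640966
E₀ = V₀·N(d₁) − D·e^(−rT)·N(d₂)
   = 567.4357·0.960336 − 286.9791·0.640966·0.818229 = 394.420727
B₀ = V₀ − E₀ = 567.4357 − 394.420727 = 173.014973
e^(−λT) = (B₀·e^(rT)/D − 0.5)/(1 − 0.5) = (173.0150·1.560145/286.9791 − 0.5)/0.5 = 0.88117187
λ = −ln(0.88117187)/7.1623 = 0.017662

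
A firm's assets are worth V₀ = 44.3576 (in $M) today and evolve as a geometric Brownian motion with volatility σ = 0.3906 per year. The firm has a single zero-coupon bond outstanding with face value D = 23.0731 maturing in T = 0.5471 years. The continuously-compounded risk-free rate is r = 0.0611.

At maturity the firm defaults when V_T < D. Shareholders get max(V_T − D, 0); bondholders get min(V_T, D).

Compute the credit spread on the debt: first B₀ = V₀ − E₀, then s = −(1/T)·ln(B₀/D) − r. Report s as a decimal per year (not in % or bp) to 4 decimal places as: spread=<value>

spread=0.0021

Equity is a call on the firm's assets struck at D = 23.0731:
d₁ = [ln(V₀/D) + (r + σ²/2)T] / (σ√T)
   = [ln(44.3576/23.0731) + (0.0611 + 0.5·0.3906²)·0.5471] / (0.3906·√0.5471)
   = [0.653617 + 0.075163] / 0.288912 = 2.522496
d₂ = d₁ − σ√T = 2.522496 − 0.288912 = 2.233584
N(d₁) = 0.994174,  N(d₂) = 0.987245,  e^(−rT) = 0.967125
E₀ = V₀·N(d₁) − D·e^(−rT)·N(d₂)
   = 44.3576·0.994174 − 23.0731·0.967125·0.987245 = 22.069223
B₀ = V₀ − E₀ = 44.3576 − 22.069223 = 22.288377
spread = −(1/T)·ln(B₀/D) − r = −(1/0.5471)·ln(22.288377/23.0731) − 0.0611 = 0.00214638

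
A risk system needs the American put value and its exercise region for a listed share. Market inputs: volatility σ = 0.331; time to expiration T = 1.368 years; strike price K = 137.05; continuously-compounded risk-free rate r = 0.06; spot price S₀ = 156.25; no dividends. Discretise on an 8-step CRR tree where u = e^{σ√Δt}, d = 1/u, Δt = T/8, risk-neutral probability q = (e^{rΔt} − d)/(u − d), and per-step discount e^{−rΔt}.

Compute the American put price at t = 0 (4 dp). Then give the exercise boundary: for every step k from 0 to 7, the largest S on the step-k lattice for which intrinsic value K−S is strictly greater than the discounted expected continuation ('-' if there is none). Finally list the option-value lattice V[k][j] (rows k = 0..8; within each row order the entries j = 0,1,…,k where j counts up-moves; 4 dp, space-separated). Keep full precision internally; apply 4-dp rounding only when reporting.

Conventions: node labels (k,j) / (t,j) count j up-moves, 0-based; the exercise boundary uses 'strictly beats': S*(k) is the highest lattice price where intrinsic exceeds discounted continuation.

Δt=0.17100, u=1.14669, d=0.87208, q=0.50339, disc=e^(-rΔt)=0.98979
k=8 terminal: V=max(K-S,0) → 84.7784 68.3188 46.6762 18.2186 0.0000 0.0000 0.0000 0.0000 0.0000
k=7: j=0 S=59.9390 intr=77.1110 cont=75.7120 V=77.1110[EX]; j=1 S=78.8131 intr=58.2369 cont=56.8380 V=58.2369[EX]; j=2 S=103.6304 intr=33.4196 cont=32.0207 V=33.4196[EX]; j=3 S=136.2623 intr=0.7877 cont=8.9552 V=8.9552[hold]; j=4 S=179.1696 intr=0.0000 cont=0.0000 V=0.0000[hold]; j=5 S=235.5879 intr=0.0000 cont=0.0000 V=0.0000[hold]; j=6 S=309.7716 intr=0.0000 cont=0.0000 V=0.0000[hold]; j=7 S=407.3149 intr=0.0000 cont=0.0000 V=0.0000[hold]  S*(7)=103.6304
k=6: j=0 S=68.7312 intr=68.3188 cont=66.9198 V=68.3188[EX]; j=1 S=90.3738 intr=46.6762 cont=45.2772 V=46.6762[EX]; j=2 S=118.8314 intr=18.2186 cont=20.8891 V=20.8891[hold]; j=3 S=156.2500 intr=0.0000 cont=4.4018 V=4.4018[hold]; j=4 S=205.4512 intr=0.0000 cont=0.0000 V=0.0000[hold]; j=5 S=270.1452 intr=0.0000 cont=0.0000 V=0.0000[hold]; j=6 S=355.2106 intr=0.0000 cont=0.0000 V=0.0000[hold]  S*(6)=90.3738
k=5: j=0 S=78.8131 intr=58.2369 cont=56.8380 V=58.2369[EX]; j=1 S=103.6304 intr=33.4196 cont=33.3513 V=33.4196[EX]; j=2 S=136.2623 intr=0.7877 cont=12.4611 V=12.4611[hold]; j=3 S=179.1696 intr=0.0000 cont=2.1637 V=2.1637[hold]; j=4 S=235.5879 intr=0.0000 cont=0.0000 V=0.0000[hold]; j=5 S=309.7716 intr=0.0000 cont=0.0000 V=0.0000[hold]  S*(5)=103.6304
k=4: j=0 S=90.3738 intr=46.6762 cont=45.2772 V=46.6762[EX]; j=1 S=118.8314 intr=18.2186 cont=22.6359 V=22.6359[hold]; j=2 S=156.2500 intr=0.0000 cont=7.2032 V=7.2032[hold]; j=3 S=205.4512 intr=0.0000 cont=1.0635 V=1.0635[hold]; j=4 S=270.1452 intr=0.0000 cont=0.0000 V=0.0000[hold]  S*(4)=90.3738
k=3: j=0 S=103.6304 intr=33.4196 cont=34.2216 V=34.2216[hold]; j=1 S=136.2623 intr=0.7877 cont=14.7155 V=14.7155[hold]; j=2 S=179.1696 intr=0.0000 cont=4.0706 V=4.0706[hold]; j=3 S=235.5879 intr=0.0000 cont=0.5228 V=0.5228[hold]  S*(3)=-
k=2: j=0 S=118.8314 intr=18.2186 cont=24.1533 V=24.1533[hold]; j=1 S=156.2500 intr=0.0000 cont=9.2614 V=9.2614[hold]; j=2 S=205.4512 intr=0.0000 cont=2.2613 V=2.2613[hold]  S*(2)=-
k=1: j=0 S=136.2623 intr=0.7877 cont=16.4869 V=16.4869[hold]; j=1 S=179.1696 intr=0.0000 cont=5.6791 V=5.6791[hold]  S*(1)=-
k=0: j=0 S=156.2500 intr=0.0000 cont=10.9336 V=10.9336[hold]  S*(0)=-

price = 10.9336
boundary = - - - - 90.3738 103.6304 90.3738 103.6304
tree:
10.9336
16.4869 5.6791
24.1533 9.2614 2.2613
34.2216 14.7155 4.0706 0.5228
46.6762 22.6359 7.2032 1.0635 0.0000
58.2369 33.4196 12.4611 2.1637 0.0000 0.0000
68.3188 46.6762 20.8891 4.4018 0.0000 0.0000 0.0000
77.1110 58.2369 33.4196 8.9552 0.0000 0.0000 0.0000 0.0000
84.7784 68.3188 46.6762 18.2186 0.0000 0.0000 0.0000 0.0000 0.0000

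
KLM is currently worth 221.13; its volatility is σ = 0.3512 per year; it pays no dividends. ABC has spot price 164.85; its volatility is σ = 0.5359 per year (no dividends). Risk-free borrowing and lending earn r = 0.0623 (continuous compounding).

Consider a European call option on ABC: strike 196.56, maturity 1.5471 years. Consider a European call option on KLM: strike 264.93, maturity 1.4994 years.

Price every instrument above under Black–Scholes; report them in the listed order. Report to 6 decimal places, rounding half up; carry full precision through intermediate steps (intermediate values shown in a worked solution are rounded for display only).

[ABC call K=196.56]
σ√T = 0.5359·√1.5471 = 0.666566
d₁ = (ln(S/K) + (r+σ²/2)T) / (σ√T) = (ln(164.85/196.56) + (0.0623+0.5359²/2)·1.5471) / 0.666566 = (-0.175932 + 0.318539) / 0.666566 = 0.213944
d₂ = d₁ − σ√T = 0.213944 − 0.666566 = -0.452622
e^{−rT} = 0.908115
N(d₁) = 0.584704,  N(d₂) = 0.325410
price = S·N(d₁) − K·e^{−rT}·N(d₂) = 96.388535 − 58.085464 = 38.303071
[KLM call K=264.93]
σ√T = 0.3512·√1.4994 = 0.430044
d₁ = (ln(S/K) + (r+σ²/2)T) / (σ√T) = (ln(221.13/264.93) + (0.0623+0.3512²/2)·1.4994) / 0.430044 = (-0.180715 + 0.185882) / 0.430044 = 0.012015
d₂ = d₁ − σ√T = 0.012015 − 0.430044 = -0.418030
e^{−rT} = 0.910818
N(d₁) = 0.504793,  N(d₂) = 0.337963
price = S·N(d₁) − K·e^{−rT}·N(d₂) = 111.624882 − 81.551379 = 30.073503

price(ABC call K=196.56) = 38.303071
price(KLM call K=264.93) = 30.073503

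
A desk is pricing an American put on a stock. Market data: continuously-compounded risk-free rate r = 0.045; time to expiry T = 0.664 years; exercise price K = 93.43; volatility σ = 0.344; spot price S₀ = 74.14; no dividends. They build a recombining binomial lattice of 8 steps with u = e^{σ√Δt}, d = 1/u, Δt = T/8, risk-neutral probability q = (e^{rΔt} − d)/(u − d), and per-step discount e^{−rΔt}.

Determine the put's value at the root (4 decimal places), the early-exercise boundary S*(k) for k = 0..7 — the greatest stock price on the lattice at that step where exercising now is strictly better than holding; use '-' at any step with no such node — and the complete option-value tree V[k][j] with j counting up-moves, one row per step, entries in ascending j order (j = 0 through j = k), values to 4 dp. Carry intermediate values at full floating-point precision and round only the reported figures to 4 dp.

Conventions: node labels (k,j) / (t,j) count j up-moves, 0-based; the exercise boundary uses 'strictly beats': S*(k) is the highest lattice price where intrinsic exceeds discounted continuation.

price = 20.6153
boundary = - - 60.8094 67.1447 60.8094 67.1447 74.1400 81.8641
tree:
20.6153
26.3568 14.8927
32.6206 20.1428 9.6299
38.3581 26.2853 14.0059 5.2222
43.5543 32.6206 19.6294 8.3539 2.0552
48.2602 38.3581 26.2853 12.9631 3.6978 0.3889
52.5221 43.5543 32.6206 19.2900 6.5830 0.7715 0.0000
56.3819 48.2602 38.3581 26.2853 11.5659 1.5307 0.0000 0.0000
59.8775 52.5221 43.5543 32.6206 19.2900 3.0371 0.0000 0.0000 0.0000

Δt=0.08300  u=1.10418  d=0.90565  q=0.49409  discount=0.99627
step 8 (expiry): payoffs max(K−S,0) = 59.8775 52.5221 43.5543 32.6206 19.2900 3.0371 0.0000 0.0000 0.0000
step 7: (k=7,j=0): S=37.0481, K−S=56.3819, hold=56.0336 ⇒ V=56.3819 exercise | (k=7,j=1): S=45.1698, K−S=48.2602, hold=47.9119 ⇒ V=48.2602 exercise | (k=7,j=2): S=55.0719, K−S=38.3581, hold=38.0098 ⇒ V=38.3581 exercise | (k=7,j=3): S=67.1447, K−S=26.2853, hold=25.9370 ⇒ V=26.2853 exercise | (k=7,j=4): S=81.8641, K−S=11.5659, hold=11.2176 ⇒ V=11.5659 exercise | (k=7,j=5): S=99.8103, K−S=0.0000, hold=1.5307 ⇒ V=1.5307 continue | (k=7,j=6): S=121.6907, K−S=0.0000, hold=0.0000 ⇒ V=0.0000 continue | (k=7,j=7): S=148.3676, K−S=0.0000, hold=0.0000 ⇒ V=0.0000 continue  boundary S*=81.8641
step 6: (k=6,j=0): S=40.9079, K−S=52.5221, hold=52.1738 ⇒ V=52.5221 exercise | (k=6,j=1): S=49.8757, K−S=43.5543, hold=43.2060 ⇒ V=43.5543 exercise | (k=6,j=2): S=60.8094, K−S=32.6206, hold=32.2723 ⇒ V=32.6206 exercise | (k=6,j=3): S=74.1400, K−S=19.2900, hold=18.9417 ⇒ V=19.2900 exercise | (k=6,j=4): S=90.3929, K−S=3.0371, hold=6.5830 ⇒ V=6.5830 continue | (k=6,j=5): S=110.2088, K−S=0.0000, hold=0.7715 ⇒ V=0.7715 continue | (k=6,j=6): S=134.3687, K−S=0.0000, hold=0.0000 ⇒ V=0.0000 continue  boundary S*=74.1400
step 5: (k=5,j=0): S=45.1698, K−S=48.2602, hold=47.9119 ⇒ V=48.2602 exercise | (k=5,j=1): S=55.0719, K−S=38.3581, hold=38.0098 ⇒ V=38.3581 exercise | (k=5,j=2): S=67.1447, K−S=26.2853, hold=25.9370 ⇒ V=26.2853 exercise | (k=5,j=3): S=81.8641, K−S=11.5659, hold=12.9631 ⇒ V=12.9631 continue | (k=5,j=4): S=99.8103, K−S=0.0000, hold=3.6978 ⇒ V=3.6978 continue | (k=5,j=5): S=121.6907, K−S=0.0000, hold=0.3889 ⇒ V=0.3889 continue  boundary S*=67.1447
step 4: (k=4,j=0): S=49.8757, K−S=43.5543, hold=43.2060 ⇒ V=43.5543 exercise | (k=4,j=1): S=60.8094, K−S=32.6206, hold=32.2723 ⇒ V=32.6206 exercise | (k=4,j=2): S=74.1400, K−S=19.2900, hold=19.6294 ⇒ V=19.6294 continue | (k=4,j=3): S=90.3929, K−S=3.0371, hold=8.3539 ⇒ V=8.3539 continue | (k=4,j=4): S=110.2088, K−S=0.0000, hold=2.0552 ⇒ V=2.0552 continue  boundary S*=60.8094
step 3: (k=3,j=0): S=55.0719, K−S=38.3581, hold=38.0098 ⇒ V=38.3581 exercise | (k=3,j=1): S=67.1447, K−S=26.2853, hold=26.1041 ⇒ V=26.2853 exercise | (k=3,j=2): S=81.8641, K−S=11.5659, hold=14.0059 ⇒ V=14.0059 continue | (k=3,j=3): S=99.8103, K−S=0.0000, hold=5.2222 ⇒ V=5.2222 continue  boundary S*=67.1447
step 2: (k=2,j=0): S=60.8094, K−S=32.6206, hold=32.2723 ⇒ V=32.6206 exercise | (k=2,j=1): S=74.1400, K−S=19.2900, hold=20.1428 ⇒ V=20.1428 continue | (k=2,j=2): S=90.3929, K−S=3.0371, hold=9.6299 ⇒ V=9.6299 continue  boundary S*=60.8094
step 1: (k=1,j=0): S=67.1447, K−S=26.2853, hold=26.3568 ⇒ V=26.3568 continue | (k=1,j=1): S=81.8641, K−S=11.5659, hold=14.8927 ⇒ V=14.8927 continue  boundary S*=-
step 0: (k=0,j=0): S=74.1400, K−S=19.2900, hold=20.6153 ⇒ V=20.6153 continue  boundary S*=-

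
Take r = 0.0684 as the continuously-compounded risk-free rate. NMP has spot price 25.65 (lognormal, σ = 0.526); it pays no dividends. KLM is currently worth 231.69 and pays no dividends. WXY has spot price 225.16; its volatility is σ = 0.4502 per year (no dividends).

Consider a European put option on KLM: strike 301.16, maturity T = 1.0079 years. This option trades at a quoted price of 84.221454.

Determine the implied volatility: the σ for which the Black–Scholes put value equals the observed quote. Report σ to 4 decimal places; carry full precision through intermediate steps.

At σ = 0.5550 the Black–Scholes value reproduces the quote:
σ√T = 0.555·√1.0079 = 0.557188
d₁ = (ln(S/K) + (r+σ²/2)T) / (σ√T) = (ln(231.69/301.16) + (0.0684+0.555²/2)·1.0079) / 0.557188 = (-0.262241 + 0.224170) / 0.557188 = -0.068329
d₂ = d₁ − σ√T = -0.068329 − 0.557188 = -0.625517
e^{−rT} = 0.933382
N(−d₁) = 0.527238,  N(−d₂) = 0.734184
V = K·e^{−rT}·N(−d₂) − S·N(−d₁) = 206.377217 − 122.155763 = 84.221454 (the observed quote) — the price is monotone increasing in volatility, hence this σ is the only solution

sigma = 0.5550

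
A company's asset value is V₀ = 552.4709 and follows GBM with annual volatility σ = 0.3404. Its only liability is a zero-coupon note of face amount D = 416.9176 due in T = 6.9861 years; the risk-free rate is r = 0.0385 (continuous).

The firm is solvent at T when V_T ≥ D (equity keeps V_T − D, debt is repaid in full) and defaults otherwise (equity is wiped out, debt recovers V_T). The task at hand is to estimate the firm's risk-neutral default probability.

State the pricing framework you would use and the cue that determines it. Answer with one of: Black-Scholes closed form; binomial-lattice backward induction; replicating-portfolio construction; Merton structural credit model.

Key observation: assets follow a GBM and default happens iff V_T < 416.9176; valuing claims on that split (equity as a call, risky debt as the residual) is the structural model's definition.

framework: Merton structural credit model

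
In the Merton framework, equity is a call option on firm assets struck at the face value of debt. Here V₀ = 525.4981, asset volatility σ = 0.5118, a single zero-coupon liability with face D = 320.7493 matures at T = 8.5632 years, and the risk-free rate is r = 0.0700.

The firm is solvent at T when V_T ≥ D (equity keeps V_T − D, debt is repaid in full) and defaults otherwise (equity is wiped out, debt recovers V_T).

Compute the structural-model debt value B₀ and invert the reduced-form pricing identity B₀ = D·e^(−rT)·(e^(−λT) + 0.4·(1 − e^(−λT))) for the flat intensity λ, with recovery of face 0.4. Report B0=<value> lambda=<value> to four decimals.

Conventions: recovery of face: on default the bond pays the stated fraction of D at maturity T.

B0=123.3128 lambda=0.0809

With assets at 525.4981 and a single debt payment of 320.7493 at 8.5632 years:
d₁ = [ln(V₀/D) + (r + σ²/2)T] / (σ√T)
   = [ln(525.4981/320.7493) + (0.0700 + 0.5·0.5118²)·8.5632] / (0.5118·√8.5632)
   = [0.493687 + 1.720943] / 1.497678 = 1.478709
d₂ = d₁ − σ√T = 1.478709 − 1.497678 = -0.018968
N(d₁) = 0.930391,  N(d₂) = 0.492433,  e^(−rT) = 0.549128
E₀ = V₀·N(d₁) − D·e^(−rT)·N(d₂)
   = 525.4981·0.930391 − 320.7493·0.549128·0.492433 = 402.185267
B₀ = V₀ − E₀ = 525.4981 − 402.185267 = 123.312833
e^(−λT) = (B₀·e^(rT)/D − 0.4)/(1 − 0.4) = (123.3128·1.821070/320.7493 − 0.4)/0.6 = 0.50019058
λ = −ln(0.50019058)/8.5632 = 0.080900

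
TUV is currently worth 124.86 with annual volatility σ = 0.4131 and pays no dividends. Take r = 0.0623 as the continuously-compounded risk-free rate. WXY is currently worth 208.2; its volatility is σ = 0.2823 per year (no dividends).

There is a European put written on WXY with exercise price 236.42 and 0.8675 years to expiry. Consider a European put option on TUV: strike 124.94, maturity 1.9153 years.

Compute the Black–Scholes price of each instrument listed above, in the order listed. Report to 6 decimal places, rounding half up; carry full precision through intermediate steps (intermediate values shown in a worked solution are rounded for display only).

[WXY put K=236.42]
σ√T = 0.2823·√0.8675 = 0.262933
d₁ = (ln(S/K) + (r+σ²/2)T) / (σ√T) = (ln(208.2/236.42) + (0.0623+0.2823²/2)·0.8675) / 0.262933 = (-0.127111 + 0.088612) / 0.262933 = -0.146419
d₂ = d₁ − σ√T = -0.146419 − 0.262933 = -0.409353
e^{−rT} = 0.947389
N(−d₁) = 0.558205,  N(−d₂) = 0.658860
price = K·e^{−rT}·N(−d₂) − S·N(−d₁) = 147.572523 − 116.218241 = 31.354283
[TUV put K=124.94]
σ√T = 0.4131·√1.9153 = 0.571707
d₁ = (ln(S/K) + (r+σ²/2)T) / (σ√T) = (ln(124.86/124.94) + (0.0623+0.4131²/2)·1.9153) / 0.571707 = (-0.000641 + 0.282748) / 0.571707 = 0.493447
d₂ = d₁ − σ√T = 0.493447 − 0.571707 = -0.078260
e^{−rT} = 0.887521
N(−d₁) = 0.310848,  N(−d₂) = 0.531189
price = K·e^{−rT}·N(−d₂) − S·N(−d₁) = 58.901927 − 38.812528 = 20.089400

price(WXY put K=236.42) = 31.354283
price(TUV put K=124.94) = 20.089400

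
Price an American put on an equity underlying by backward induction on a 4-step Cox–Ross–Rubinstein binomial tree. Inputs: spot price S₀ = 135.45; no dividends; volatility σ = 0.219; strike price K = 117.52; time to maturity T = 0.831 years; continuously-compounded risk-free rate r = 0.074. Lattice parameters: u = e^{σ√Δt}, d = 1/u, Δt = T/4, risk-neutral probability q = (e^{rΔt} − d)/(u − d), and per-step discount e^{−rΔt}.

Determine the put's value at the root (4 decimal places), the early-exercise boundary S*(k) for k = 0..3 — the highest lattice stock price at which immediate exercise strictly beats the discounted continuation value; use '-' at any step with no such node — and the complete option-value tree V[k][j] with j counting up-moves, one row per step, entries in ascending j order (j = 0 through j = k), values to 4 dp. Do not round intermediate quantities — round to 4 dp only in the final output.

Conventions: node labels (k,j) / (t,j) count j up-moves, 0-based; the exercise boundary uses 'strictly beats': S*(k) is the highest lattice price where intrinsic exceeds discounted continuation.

Δt=0.20775, u=1.10497, d=0.90500, q=0.55254, disc=e^(-rΔt)=0.98474
k=4 terminal: V=max(K-S,0) → 26.6595 6.5828 0.0000 0.0000 0.0000
k=3: j=0 S=100.3982 intr=17.1218 cont=15.3289 V=17.1218[EX]; j=1 S=122.5824 intr=0.0000 cont=2.9006 V=2.9006[hold]; j=2 S=149.6684 intr=0.0000 cont=0.0000 V=0.0000[hold]; j=3 S=182.7393 intr=0.0000 cont=0.0000 V=0.0000[hold]  S*(3)=100.3982
k=2: j=0 S=110.9372 intr=6.5828 cont=9.1227 V=9.1227[hold]; j=1 S=135.4500 intr=0.0000 cont=1.2781 V=1.2781[hold]; j=2 S=165.3792 intr=0.0000 cont=0.0000 V=0.0000[hold]  S*(2)=-
k=1: j=0 S=122.5824 intr=0.0000 cont=4.7152 V=4.7152[hold]; j=1 S=149.6684 intr=0.0000 cont=0.5632 V=0.5632[hold]  S*(1)=-
k=0: j=0 S=135.4500 intr=0.0000 cont=2.3841 V=2.3841[hold]  S*(0)=-

price = 2.3841
boundary = - - - 100.3982
tree:
2.3841
4.7152 0.5632
9.1227 1.2781 0.0000
17.1218 2.9006 0.0000 0.0000
26.6595 6.5828 0.0000 0.0000 0.0000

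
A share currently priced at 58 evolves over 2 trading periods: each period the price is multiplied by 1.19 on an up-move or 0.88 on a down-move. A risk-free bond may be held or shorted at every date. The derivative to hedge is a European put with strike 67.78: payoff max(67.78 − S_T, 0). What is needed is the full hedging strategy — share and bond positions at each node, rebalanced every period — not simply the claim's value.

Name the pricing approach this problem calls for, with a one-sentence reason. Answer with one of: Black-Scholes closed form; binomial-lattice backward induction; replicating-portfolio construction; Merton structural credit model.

framework: replicating-portfolio construction

Key observation: what is demanded is not a single number but the (Δ, B) position at each node of the 1.19/0.88 tree starting at 58; constructing those positions is the replicating-portfolio method.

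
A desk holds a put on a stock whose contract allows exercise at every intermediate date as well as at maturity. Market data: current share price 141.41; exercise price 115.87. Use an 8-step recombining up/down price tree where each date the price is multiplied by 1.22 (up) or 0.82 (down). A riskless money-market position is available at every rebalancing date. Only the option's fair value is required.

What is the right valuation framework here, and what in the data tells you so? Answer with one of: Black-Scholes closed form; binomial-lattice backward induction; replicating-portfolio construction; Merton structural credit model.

framework: binomial-lattice backward induction

Key observation: the put (strike 115.87 on spot 141.41) is American-style on a 8-step discrete price model, so the early-exercise decision at every node requires stepwise backward valuation — a closed form cannot price the exercise right.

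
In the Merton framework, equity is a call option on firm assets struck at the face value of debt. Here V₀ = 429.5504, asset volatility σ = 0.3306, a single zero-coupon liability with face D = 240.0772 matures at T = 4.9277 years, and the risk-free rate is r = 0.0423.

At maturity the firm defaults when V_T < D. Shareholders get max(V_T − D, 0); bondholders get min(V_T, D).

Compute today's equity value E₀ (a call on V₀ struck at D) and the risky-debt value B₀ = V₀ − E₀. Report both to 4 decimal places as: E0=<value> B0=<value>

E0=249.2452 B0=180.3052

Equity is a call on the firm's assets struck at D = 240.0772:
d₁ = [ln(V₀/D) + (r + σ²/2)T] / (σ√T)
   = [ln(429.5504/240.0772) + (0.0423 + 0.5·0.3306²)·4.9277] / (0.3306·√4.9277)
   = [0.581779 + 0.477732] / 0.733880 = 1.443711
d₂ = d₁ − σ√T = 1.443711 − 0.733880 = 0.709831
N(d₁) = 0.925590,  N(d₂) = 0.761095,  e^(−rT) = 0.811848
E₀ = V₀·N(d₁) − D·e^(−rT)·N(d₂)
   = 429.5504·0.925590 − 240.0772·0.811848·0.761095 = 249.245188
B₀ = V₀ − E₀ = 429.5504 − 249.245188 = 180.305212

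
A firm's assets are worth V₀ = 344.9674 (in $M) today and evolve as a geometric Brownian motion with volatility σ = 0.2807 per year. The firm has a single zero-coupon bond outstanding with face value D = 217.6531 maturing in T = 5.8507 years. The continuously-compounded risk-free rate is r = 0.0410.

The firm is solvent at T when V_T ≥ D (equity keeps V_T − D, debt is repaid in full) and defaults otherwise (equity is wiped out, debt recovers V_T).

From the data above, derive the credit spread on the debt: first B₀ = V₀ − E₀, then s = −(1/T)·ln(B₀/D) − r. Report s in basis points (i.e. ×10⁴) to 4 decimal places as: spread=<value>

Equity is a call on the firm's assets struck at D = 217.6531:
d₁ = [ln(V₀/D) + (r + σ²/2)T] / (σ√T)
   = [ln(344.9674/217.6531) + (0.0410 + 0.5·0.2807²)·5.8507] / (0.2807·√5.8507)
   = [0.460547 + 0.470374] / 0.678963 = 1.371093
d₂ = d₁ − σ√T = 1.371093 − 0.678963 = 0.692129
N(d₁) = 0.914827,  N(d₂) = 0.755572,  e^(−rT) = 0.786723
E₀ = V₀·N(d₁) − D·e^(−rT)·N(d₂)
   = 344.9674·0.914827 − 217.6531·0.786723·0.755572 = 186.206809
B₀ = V₀ − E₀ = 344.9674 − 186.206809 = 158.760591
spread = −(1/T)·ln(B₀/D) − r = −(1/5.8507)·ln(158.760591/217.6531) − 0.0410 = 0.01292605
in basis points: 0.01292605 × 10⁴ = 129.2605 bp

spread=129.2605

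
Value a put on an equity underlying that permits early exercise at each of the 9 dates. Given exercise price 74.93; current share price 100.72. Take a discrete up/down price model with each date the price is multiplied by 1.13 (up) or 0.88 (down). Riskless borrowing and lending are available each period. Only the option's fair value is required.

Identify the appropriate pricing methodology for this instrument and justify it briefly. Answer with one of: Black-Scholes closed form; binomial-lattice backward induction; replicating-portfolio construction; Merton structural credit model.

Key observation: the defining feature is the embedded early-exercise option across 9 discrete dates on the spot-100.72 tree; pricing the strike-74.93 put means working backward with an exercise test at every node.

framework: binomial-lattice backward induction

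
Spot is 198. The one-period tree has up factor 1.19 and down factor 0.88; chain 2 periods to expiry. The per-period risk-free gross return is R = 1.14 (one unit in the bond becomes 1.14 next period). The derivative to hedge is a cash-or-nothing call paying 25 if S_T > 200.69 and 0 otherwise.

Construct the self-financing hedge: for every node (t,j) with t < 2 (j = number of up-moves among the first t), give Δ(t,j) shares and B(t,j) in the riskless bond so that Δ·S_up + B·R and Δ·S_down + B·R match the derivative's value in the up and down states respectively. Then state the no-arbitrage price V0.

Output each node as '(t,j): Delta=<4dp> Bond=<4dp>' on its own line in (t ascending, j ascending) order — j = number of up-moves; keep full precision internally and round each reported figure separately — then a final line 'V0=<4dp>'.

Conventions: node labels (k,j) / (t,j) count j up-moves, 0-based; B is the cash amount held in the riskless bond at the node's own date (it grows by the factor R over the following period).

(0,0): Delta=0.0576 Bond=7.3264
(1,0): Delta=0.4628 Bond=-62.2524
(1,1): Delta=0.0000 Bond=21.9298
V0=18.7363

Arbitrage-free pricing uses the up-move probability p* = (R−d)/(u−d) = 0.8387, discounting each step at R = 1.14.
Expiry values: V(2,0)=0.0000, V(2,1)=25.0000, V(2,2)=25.0000
(1,0): S=174.2400. Δ = (V_up−V_dn)/(S_up−S_dn) = (25.0000−0.0000)/(207.3456−153.3312) = 0.4628. V = [p*·25.0000 + (1−p*)·0.0000]/1.14 = 18.3928. B = V − Δ·S = -62.2524.
(1,1): S=235.6200. Δ = (V_up−V_dn)/(S_up−S_dn) = (25.0000−25.0000)/(280.3878−207.3456) = 0.0000. V = [p*·25.0000 + (1−p*)·25.0000]/1.14 = 21.9298. B = V − Δ·S = 21.9298.
(0,0): S=198.0000. Δ = (V_up−V_dn)/(S_up−S_dn) = (21.9298−18.3928)/(235.6200−174.2400) = 0.0576. V = [p*·21.9298 + (1−p*)·18.3928]/1.14 = 18.7363. B = V − Δ·S = 7.3264.
As a check, the time-0 holding Δ(0,0)·S0 + B(0,0) comes to 18.7363 — exactly V0.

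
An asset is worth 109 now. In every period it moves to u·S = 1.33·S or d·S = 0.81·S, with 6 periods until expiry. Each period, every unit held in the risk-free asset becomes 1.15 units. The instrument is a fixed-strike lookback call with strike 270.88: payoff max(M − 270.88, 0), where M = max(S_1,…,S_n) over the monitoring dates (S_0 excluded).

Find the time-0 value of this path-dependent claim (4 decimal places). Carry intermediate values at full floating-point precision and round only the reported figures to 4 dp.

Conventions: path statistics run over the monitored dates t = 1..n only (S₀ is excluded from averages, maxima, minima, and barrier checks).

Under the martingale measure an up-move has probability p* = 0.6538; value the claim as the probability-weighted average of per-path payoffs, discounted 6 periods at R = 1.15.
Enumerate all 2^6 = 64 price paths (U = up ×1.33, D = down ×0.81); each path with k up-moves has probability p*^k·(1−p*)^(6−k).
DDDDDD: M=88.2900, payoff=0.0000, prob=0.001720
UDDDDD: M=144.9700, payoff=0.0000, prob=0.003250
DUDDDD: M=117.4257, payoff=0.0000, prob=0.003250
UUDDDD: M=192.8101, payoff=0.0000, prob=0.006138
DDUDDD: M=95.1148, payoff=0.0000, prob=0.003250
UDUDDD: M=156.1762, payoff=0.0000, prob=0.006138
DUUDDD: M=156.1762, payoff=0.0000, prob=0.006138
UUUDDD: M=256.4374, payoff=0.0000, prob=0.011594
DDDUDD: M=88.2900, payoff=0.0000, prob=0.003250
UDDUDD: M=144.9700, payoff=0.0000, prob=0.006138
DUDUDD: M=126.5027, payoff=0.0000, prob=0.006138
UUDUDD: M=207.7143, payoff=0.0000, prob=0.011594
DDUUDD: M=126.5027, payoff=0.0000, prob=0.006138
UDUUDD: M=207.7143, payoff=0.0000, prob=0.011594
DUUUDD: M=207.7143, payoff=0.0000, prob=0.011594
UUUUDD: M=341.0618, payoff=70.1818, prob=0.021900
DDDDUD: M=88.2900, payoff=0.0000, prob=0.003250
UDDDUD: M=144.9700, payoff=0.0000, prob=0.006138
DUDDUD: M=117.4257, payoff=0.0000, prob=0.006138
UUDDUD: M=192.8101, payoff=0.0000, prob=0.011594
DDUDUD: M=102.4672, payoff=0.0000, prob=0.006138
UDUDUD: M=168.2486, payoff=0.0000, prob=0.011594
DUUDUD: M=168.2486, payoff=0.0000, prob=0.011594
UUUDUD: M=276.2600, payoff=5.3800, prob=0.021900
DDDUUD: M=102.4672, payoff=0.0000, prob=0.006138
UDDUUD: M=168.2486, payoff=0.0000, prob=0.011594
DUDUUD: M=168.2486, payoff=0.0000, prob=0.011594
UUDUUD: M=276.2600, payoff=5.3800, prob=0.021900
DDUUUD: M=168.2486, payoff=0.0000, prob=0.011594
UDUUUD: M=276.2600, payoff=5.3800, prob=0.021900
DUUUUD: M=276.2600, payoff=5.3800, prob=0.021900
UUUUUD: M=453.6122, payoff=182.7322, prob=0.041366
DDDDDU: M=88.2900, payoff=0.0000, prob=0.003250
UDDDDU: M=144.9700, payoff=0.0000, prob=0.006138
DUDDDU: M=117.4257, payoff=0.0000, prob=0.006138
UUDDDU: M=192.8101, payoff=0.0000, prob=0.011594
DDUDDU: M=95.1148, payoff=0.0000, prob=0.006138
UDUDDU: M=156.1762, payoff=0.0000, prob=0.011594
DUUDDU: M=156.1762, payoff=0.0000, prob=0.011594
UUUDDU: M=256.4374, payoff=0.0000, prob=0.021900
DDDUDU: M=88.2900, payoff=0.0000, prob=0.006138
UDDUDU: M=144.9700, payoff=0.0000, prob=0.011594
DUDUDU: M=136.2814, payoff=0.0000, prob=0.011594
UUDUDU: M=223.7706, payoff=0.0000, prob=0.021900
DDUUDU: M=136.2814, payoff=0.0000, prob=0.011594
UDUUDU: M=223.7706, payoff=0.0000, prob=0.021900
DUUUDU: M=223.7706, payoff=0.0000, prob=0.021900
UUUUDU: M=367.4259, payoff=96.5459, prob=0.041366
DDDDUU: M=88.2900, payoff=0.0000, prob=0.006138
UDDDUU: M=144.9700, payoff=0.0000, prob=0.011594
DUDDUU: M=136.2814, payoff=0.0000, prob=0.011594
UUDDUU: M=223.7706, payoff=0.0000, prob=0.021900
DDUDUU: M=136.2814, payoff=0.0000, prob=0.011594
UDUDUU: M=223.7706, payoff=0.0000, prob=0.021900
DUUDUU: M=223.7706, payoff=0.0000, prob=0.021900
UUUDUU: M=367.4259, payoff=96.5459, prob=0.041366
DDDUUU: M=136.2814, payoff=0.0000, prob=0.011594
UDDUUU: M=223.7706, payoff=0.0000, prob=0.021900
DUDUUU: M=223.7706, payoff=0.0000, prob=0.021900
UUDUUU: M=367.4259, payoff=96.5459, prob=0.041366
DDUUUU: M=223.7706, payoff=0.0000, prob=0.021900
UDUUUU: M=367.4259, payoff=96.5459, prob=0.041366
DUUUUU: M=367.4259, payoff=96.5459, prob=0.041366
UUUUUU: M=603.3042, payoff=332.4242, prob=0.078136
Price = Σ prob·payoff / R^6 = 55.510391 / 2.313061 = 23.9987

price = 23.9987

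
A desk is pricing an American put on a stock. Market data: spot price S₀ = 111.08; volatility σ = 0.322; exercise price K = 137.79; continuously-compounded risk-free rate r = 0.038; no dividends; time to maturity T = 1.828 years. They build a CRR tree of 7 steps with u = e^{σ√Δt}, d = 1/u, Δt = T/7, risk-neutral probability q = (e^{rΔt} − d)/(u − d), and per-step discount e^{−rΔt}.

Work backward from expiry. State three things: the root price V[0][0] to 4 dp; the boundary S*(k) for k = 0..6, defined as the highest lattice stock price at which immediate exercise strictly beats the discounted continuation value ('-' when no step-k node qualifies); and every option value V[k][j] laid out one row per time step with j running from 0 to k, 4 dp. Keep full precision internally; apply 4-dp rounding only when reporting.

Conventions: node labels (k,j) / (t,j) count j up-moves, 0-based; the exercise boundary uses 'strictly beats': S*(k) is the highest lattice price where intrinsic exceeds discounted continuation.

price = 32.9011
boundary = - - 79.9301 94.2265 79.9301 94.2265 111.0800
tree:
32.9011
44.3949 21.5668
57.8599 31.2363 11.9070
69.9872 43.5635 18.9978 4.7436
80.2745 57.8599 29.3907 8.5299 0.8855
89.0009 69.9872 43.5635 15.1869 1.7507 0.0000
96.4034 80.2745 57.8599 26.7100 3.4610 0.0000 0.0000
102.6827 89.0009 69.9872 43.5635 6.8421 0.0000 0.0000 0.0000

Δt=0.26114  u=1.17886  d=0.84828  q=0.48912  discount=0.99013
step 7 (expiry): payoffs max(K−S,0) = 102.6827 89.0009 69.9872 43.5635 6.8421 0.0000 0.0000 0.0000
step 6: (k=6,j=0): S=41.3866, K−S=96.4034, hold=95.0428 ⇒ V=96.4034 exercise | (k=6,j=1): S=57.5155, K−S=80.2745, hold=78.9139 ⇒ V=80.2745 exercise | (k=6,j=2): S=79.9301, K−S=57.8599, hold=56.4993 ⇒ V=57.8599 exercise | (k=6,j=3): S=111.0800, K−S=26.7100, hold=25.3494 ⇒ V=26.7100 exercise | (k=6,j=4): S=154.3694, K−S=0.0000, hold=3.4610 ⇒ V=3.4610 continue | (k=6,j=5): S=214.5293, K−S=0.0000, hold=0.0000 ⇒ V=0.0000 continue | (k=6,j=6): S=298.1343, K−S=0.0000, hold=0.0000 ⇒ V=0.0000 continue  boundary S*=111.0800
step 5: (k=5,j=0): S=48.7891, K−S=89.0009, hold=87.6403 ⇒ V=89.0009 exercise | (k=5,j=1): S=67.8028, K−S=69.9872, hold=68.6266 ⇒ V=69.9872 exercise | (k=5,j=2): S=94.2265, K−S=43.5635, hold=42.2029 ⇒ V=43.5635 exercise | (k=5,j=3): S=130.9479, K−S=6.8421, hold=15.1869 ⇒ V=15.1869 continue | (k=5,j=4): S=181.9801, K−S=0.0000, hold=1.7507 ⇒ V=1.7507 continue | (k=5,j=5): S=252.9002, K−S=0.0000, hold=0.0000 ⇒ V=0.0000 continue  boundary S*=94.2265
step 4: (k=4,j=0): S=57.5155, K−S=80.2745, hold=78.9139 ⇒ V=80.2745 exercise | (k=4,j=1): S=79.9301, K−S=57.8599, hold=56.4993 ⇒ V=57.8599 exercise | (k=4,j=2): S=111.0800, K−S=26.7100, hold=29.3907 ⇒ V=29.3907 continue | (k=4,j=3): S=154.3694, K−S=0.0000, hold=8.5299 ⇒ V=8.5299 continue | (k=4,j=4): S=214.5293, K−S=0.0000, hold=0.8855 ⇒ V=0.8855 continue  boundary S*=79.9301
step 3: (k=3,j=0): S=67.8028, K−S=69.9872, hold=68.6266 ⇒ V=69.9872 exercise | (k=3,j=1): S=94.2265, K−S=43.5635, hold=43.5011 ⇒ V=43.5635 exercise | (k=3,j=2): S=130.9479, K−S=6.8421, hold=18.9978 ⇒ V=18.9978 continue | (k=3,j=3): S=181.9801, K−S=0.0000, hold=4.7436 ⇒ V=4.7436 continue  boundary S*=94.2265
step 2: (k=2,j=0): S=79.9301, K−S=57.8599, hold=56.4993 ⇒ V=57.8599 exercise | (k=2,j=1): S=111.0800, K−S=26.7100, hold=31.2363 ⇒ V=31.2363 continue | (k=2,j=2): S=154.3694, K−S=0.0000, hold=11.9070 ⇒ V=11.9070 continue  boundary S*=79.9301
step 1: (k=1,j=0): S=94.2265, K−S=43.5635, hold=44.3949 ⇒ V=44.3949 continue | (k=1,j=1): S=130.9479, K−S=6.8421, hold=21.5668 ⇒ V=21.5668 continue  boundary S*=-
step 0: (k=0,j=0): S=111.0800, K−S=26.7100, hold=32.9011 ⇒ V=32.9011 continue  boundary S*=-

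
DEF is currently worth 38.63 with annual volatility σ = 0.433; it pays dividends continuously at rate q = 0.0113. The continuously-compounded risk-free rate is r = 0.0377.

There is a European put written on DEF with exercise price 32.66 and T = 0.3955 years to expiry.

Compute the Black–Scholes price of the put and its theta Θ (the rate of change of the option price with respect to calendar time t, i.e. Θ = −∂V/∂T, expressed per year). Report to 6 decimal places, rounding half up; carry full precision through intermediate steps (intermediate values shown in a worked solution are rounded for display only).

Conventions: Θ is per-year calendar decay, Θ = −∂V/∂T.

price = 1.468848
Θ = -3.589783

σ√T = 0.433·√0.3955 = 0.272308
d₁ = (ln(S/K) + (r−q+σ²/2)T) / (σ√T) = (ln(38.63/32.66) + (0.0377−0.0113+0.433²/2)·0.3955) / 0.272308 = (0.167878 + 0.047517) / 0.272308 = 0.790997
d₂ = d₁ − σ√T = 0.790997 − 0.272308 = 0.518689
e^{−rT} = 0.985200
e^{−qT} = 0.995541
N(−d₁) = 0.214473,  N(−d₂) = 0.301989
Put price V = K·e^{−rT}·N(−d₂) − S·e^{−qT}·N(−d₁) = 9.716988 − 8.248140 = 1.468848
φ(d₁) = (1/√(2π))·e^{−d₁²/2} = 0.291774
Θ = −S·e^{−qT}·φ(d₁)·σ/(2√T) − q·S·e^{−qT}·N(−d₁) + r·K·e^{−rT}·N(−d₂) = −3.862910 − 0.093204 + 0.366330 = -3.589783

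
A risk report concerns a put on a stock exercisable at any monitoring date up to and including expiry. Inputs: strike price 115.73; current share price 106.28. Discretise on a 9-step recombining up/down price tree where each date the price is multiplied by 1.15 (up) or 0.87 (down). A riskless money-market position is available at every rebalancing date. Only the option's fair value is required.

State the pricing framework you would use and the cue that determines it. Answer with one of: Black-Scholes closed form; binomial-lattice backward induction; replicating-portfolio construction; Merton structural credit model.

Key observation: the put (strike 115.73 on spot 106.28) is American-style on a 9-step discrete price model, so the early-exercise decision at every node requires stepwise backward valuation — a closed form cannot price the exercise right.

framework: binomial-lattice backward induction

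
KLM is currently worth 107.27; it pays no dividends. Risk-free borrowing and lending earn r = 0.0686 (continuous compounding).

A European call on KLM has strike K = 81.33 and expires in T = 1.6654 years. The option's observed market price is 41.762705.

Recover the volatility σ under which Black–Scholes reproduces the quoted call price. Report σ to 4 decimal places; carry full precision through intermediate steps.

At σ = 0.4374 the Black–Scholes value reproduces the quote:
σ√T = 0.4374·√1.6654 = 0.564466
d₁ = (ln(S/K) + (r+σ²/2)T) / (σ√T) = (ln(107.27/81.33) + (0.0686+0.4374²/2)·1.6654) / 0.564466 = (0.276834 + 0.273558) / 0.564466 = 0.975065
d₂ = d₁ − σ√T = 0.975065 − 0.564466 = 0.410599
e^{−rT} = 0.892038
N(d₁) = 0.835236,  N(d₂) = 0.659317
V = S·N(d₁) − K·e^{−rT}·N(d₂) = 89.595777 − 47.833072 = 41.762705 (matching the quote); vega is positive throughout, so no other σ reproduces this price

sigma = 0.4374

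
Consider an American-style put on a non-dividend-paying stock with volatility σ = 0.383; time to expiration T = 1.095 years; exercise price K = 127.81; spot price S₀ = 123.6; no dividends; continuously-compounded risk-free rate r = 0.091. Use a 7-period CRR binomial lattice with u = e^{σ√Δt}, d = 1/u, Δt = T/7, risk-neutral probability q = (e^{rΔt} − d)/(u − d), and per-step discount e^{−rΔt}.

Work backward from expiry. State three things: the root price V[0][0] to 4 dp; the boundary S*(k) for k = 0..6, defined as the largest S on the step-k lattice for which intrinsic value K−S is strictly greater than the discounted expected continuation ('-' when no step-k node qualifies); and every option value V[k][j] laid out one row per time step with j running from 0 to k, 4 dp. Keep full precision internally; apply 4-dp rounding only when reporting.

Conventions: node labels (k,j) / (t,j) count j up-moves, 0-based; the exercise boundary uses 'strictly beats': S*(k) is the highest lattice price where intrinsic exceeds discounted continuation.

params: Δt=0.15643 u=1.16356 d=0.85943 q=0.50934 e^(-rΔt)=0.98587
t_7 payoffs: 85.0036 69.8561 49.3484 21.5839 0.0000 0.0000 0.0000 0.0000
t_6: node(6,0) S=49.8076 payoff=78.0024 vs cont=76.1959 → 78.0024 [stop]  node(6,1) S=67.4326 payoff=60.3774 vs cont=58.5709 → 60.3774 [stop]  node(6,2) S=91.2944 payoff=36.5156 vs cont=34.7091 → 36.5156 [stop]  node(6,3) S=123.6000 payoff=4.2100 vs cont=10.4406 → 10.4406 [wait]  node(6,4) S=167.3373 payoff=0.0000 vs cont=0.0000 → 0.0000 [wait]  node(6,5) S=226.5516 payoff=0.0000 vs cont=0.0000 → 0.0000 [wait]  node(6,6) S=306.7195 payoff=0.0000 vs cont=0.0000 → 0.0000 [wait]  ⇒ S*(6)=91.2944
t_5: node(5,0) S=57.9539 payoff=69.8561 vs cont=68.0496 → 69.8561 [stop]  node(5,1) S=78.4616 payoff=49.3484 vs cont=47.5419 → 49.3484 [stop]  node(5,2) S=106.2261 payoff=21.5839 vs cont=22.9060 → 22.9060 [wait]  node(5,3) S=143.8155 payoff=0.0000 vs cont=5.0503 → 5.0503 [wait]  node(5,4) S=194.7063 payoff=0.0000 vs cont=0.0000 → 0.0000 [wait]  node(5,5) S=263.6054 payoff=0.0000 vs cont=0.0000 → 0.0000 [wait]  ⇒ S*(5)=78.4616
t_4: node(4,0) S=67.4326 payoff=60.3774 vs cont=58.5709 → 60.3774 [stop]  node(4,1) S=91.2944 payoff=36.5156 vs cont=35.3730 → 36.5156 [stop]  node(4,2) S=123.6000 payoff=4.2100 vs cont=13.6161 → 13.6161 [wait]  node(4,3) S=167.3373 payoff=0.0000 vs cont=2.4430 → 2.4430 [wait]  node(4,4) S=226.5516 payoff=0.0000 vs cont=0.0000 → 0.0000 [wait]  ⇒ S*(4)=91.2944
t_3: node(3,0) S=78.4616 payoff=49.3484 vs cont=47.5419 → 49.3484 [stop]  node(3,1) S=106.2261 payoff=21.5839 vs cont=24.5006 → 24.5006 [wait]  node(3,2) S=143.8155 payoff=0.0000 vs cont=7.8131 → 7.8131 [wait]  node(3,3) S=194.7063 payoff=0.0000 vs cont=1.1817 → 1.1817 [wait]  ⇒ S*(3)=78.4616
t_2: node(2,0) S=91.2944 payoff=36.5156 vs cont=36.1737 → 36.5156 [stop]  node(2,1) S=123.6000 payoff=4.2100 vs cont=15.7748 → 15.7748 [wait]  node(2,2) S=167.3373 payoff=0.0000 vs cont=4.3728 → 4.3728 [wait]  ⇒ S*(2)=91.2944
t_1: node(1,0) S=106.2261 payoff=21.5839 vs cont=25.5846 → 25.5846 [wait]  node(1,1) S=143.8155 payoff=0.0000 vs cont=9.8264 → 9.8264 [wait]  ⇒ S*(1)=-
t_0: node(0,0) S=123.6000 payoff=4.2100 vs cont=17.3101 → 17.3101 [wait]  ⇒ S*(0)=-

price = 17.3101
boundary = - - 91.2944 78.4616 91.2944 78.4616 91.2944
tree:
17.3101
25.5846 9.8264
36.5156 15.7748 4.3728
49.3484 24.5006 7.8131 1.1817
60.3774 36.5156 13.6161 2.4430 0.0000
69.8561 49.3484 22.9060 5.0503 0.0000 0.0000
78.0024 60.3774 36.5156 10.4406 0.0000 0.0000 0.0000
85.0036 69.8561 49.3484 21.5839 0.0000 0.0000 0.0000 0.0000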